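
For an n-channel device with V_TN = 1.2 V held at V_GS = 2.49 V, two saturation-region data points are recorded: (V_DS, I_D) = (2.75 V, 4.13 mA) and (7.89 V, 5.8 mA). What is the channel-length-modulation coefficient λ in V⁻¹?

With V_GS fixed, I_D ∝ (1 + λ V_DS) in saturation, so I_D2/I_D1 = (1 + λ V_DS2)/(1 + λ V_DS1).
5.8/4.13 = 1.404 = (1 + 7.89 λ)/(1 + 2.75 λ).
Solving: λ (I_D1 V_DS2 − I_D2 V_DS1) = I_D2 − I_D1, so λ = (5.8 − 4.13) / (4.13 × 7.89 − 5.8 × 2.75) = 1.67 / 16.6 = 0.1 V⁻¹.

λ = 0.100 V⁻¹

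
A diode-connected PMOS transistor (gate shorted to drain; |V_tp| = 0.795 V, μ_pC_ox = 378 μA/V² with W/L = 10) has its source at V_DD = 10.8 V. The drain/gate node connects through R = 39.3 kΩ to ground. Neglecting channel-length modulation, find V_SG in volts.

V_SG = 1.16 V

With gate tied to drain, V_SG = V_SD ≥ V_SG − |V_tp|, so the device is in saturation.
k_p = μ_pC_ox · (W/L) = 3.78 mA/V².
KCL at the drain: ½ k_p (V_SG − |V_tp|)² = (V_DD − V_SG)/R.
Let x = V_SG − 0.795. Then 74.3 x² + x − 10.01 = 0, giving x = 0.36 V (positive root), so V_SG = 1.16 V.
I_D = (V_DD − V_SG)/R = (10.8 − 1.16) / 39.3 = 0.245 mA.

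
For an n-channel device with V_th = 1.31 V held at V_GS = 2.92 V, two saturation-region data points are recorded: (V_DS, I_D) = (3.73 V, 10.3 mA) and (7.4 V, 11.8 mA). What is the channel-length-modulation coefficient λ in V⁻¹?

λ = 0.0466 V⁻¹

With V_GS fixed, I_D ∝ (1 + λ V_DS) in saturation, so I_D2/I_D1 = (1 + λ V_DS2)/(1 + λ V_DS1).
11.8/10.3 = 1.146 = (1 + 7.4 λ)/(1 + 3.73 λ).
Solving: λ (I_D1 V_DS2 − I_D2 V_DS1) = I_D2 − I_D1, so λ = (11.8 − 10.3) / (10.3 × 7.4 − 11.8 × 3.73) = 1.5 / 32.2 = 0.0466 V⁻¹.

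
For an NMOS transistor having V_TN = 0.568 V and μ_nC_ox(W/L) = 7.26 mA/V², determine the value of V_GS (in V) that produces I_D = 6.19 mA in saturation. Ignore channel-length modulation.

In saturation I_D = ½ k_n (V_GS − V_TN)², so V_GS − V_TN = √(2 I_D / k_n) = √(2 × 6.19 / 7.26) = 1.31 V.
V_GS = 0.568 + 1.31 = 1.87 V.

V_GS = 1.87 V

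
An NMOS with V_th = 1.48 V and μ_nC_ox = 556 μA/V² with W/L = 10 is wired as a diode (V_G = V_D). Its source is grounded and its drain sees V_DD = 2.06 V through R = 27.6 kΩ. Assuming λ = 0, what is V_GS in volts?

V_GS = 1.56 V

With gate tied to drain, V_GS = V_DS ≥ V_GS − V_th, so the device is in saturation.
k_n = μ_nC_ox · (W/L) = 5.56 mA/V².
KCL at the drain: ½ k_n (V_GS − V_th)² = (V_DD − V_GS)/R.
Let x = V_GS − 1.48. Then 76.7 x² + x − 0.58 = 0, giving x = 0.0807 V (positive root), so V_GS = 1.56 V.
I_D = (V_DD − V_GS)/R = (2.06 − 1.56) / 27.6 = 0.0181 mA.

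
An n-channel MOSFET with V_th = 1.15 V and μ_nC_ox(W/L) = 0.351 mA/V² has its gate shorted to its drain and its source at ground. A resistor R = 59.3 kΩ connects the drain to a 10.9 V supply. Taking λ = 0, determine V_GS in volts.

V_GS = 2.07 V

With gate tied to drain, V_GS = V_DS ≥ V_GS − V_th, so the device is in saturation.
KCL at the drain: ½ k_n (V_GS − V_th)² = (V_DD − V_GS)/R.
Let x = V_GS − 1.15. Then 10.4 x² + x − 9.75 = 0, giving x = 0.921 V (positive root), so V_GS = 2.07 V.
I_D = (V_DD − V_GS)/R = (10.9 − 2.07) / 59.3 = 0.149 mA.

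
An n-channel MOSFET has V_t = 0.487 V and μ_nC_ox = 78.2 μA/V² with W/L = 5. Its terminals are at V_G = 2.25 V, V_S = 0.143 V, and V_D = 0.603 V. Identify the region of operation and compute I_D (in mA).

V_GS = V_G − V_S = 2.25 − 0.143 = 2.11 V; V_DS = V_D − V_S = 0.603 − 0.143 = 0.46 V.
k_n = μ_nC_ox · (W/L) = 0.391 mA/V².
V_ov = V_GS − V_t = 2.11 − 0.487 = 1.62 V.
Since V_DS = 0.46 V < V_ov = 1.62 V, the device is in the triode region.
I_D = k_n [V_ov · V_DS − ½ V_DS²] = 0.391 × [1.62 × 0.46 − 0.5 × 0.46²] = 0.25 mA.

Triode; I_D = 0.250 mA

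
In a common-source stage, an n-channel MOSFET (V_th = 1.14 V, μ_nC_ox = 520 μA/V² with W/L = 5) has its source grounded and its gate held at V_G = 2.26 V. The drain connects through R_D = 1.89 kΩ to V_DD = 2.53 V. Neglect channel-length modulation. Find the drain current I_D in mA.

I_D = 1.09 mA

V_GS = V_G = 2.26 V, so V_ov = 2.26 − 1.14 = 1.12 V.
k_n = μ_nC_ox · (W/L) = 2.6 mA/V².
Assume saturation: I_D = ½ k_n V_ov² = 0.5 × 2.6 × 1.12² = 1.63 mA, giving V_DS = V_DD − I_D R_D = 2.53 − 1.63 × 1.89 = -0.552 V.
But -0.552 V < V_ov = 1.12 V, so the device is actually in triode.
In triode I_D = k_n[V_ov V_DS − ½ V_DS²] and I_D = (V_DD − V_DS)/R_D. Equating: 2.46 V_DS² − 6.504 V_DS + 2.53 = 0, giving V_DS = 0.474 V (the root below V_ov).
I_D = (2.53 − 0.474) / 1.89 = 1.09 mA.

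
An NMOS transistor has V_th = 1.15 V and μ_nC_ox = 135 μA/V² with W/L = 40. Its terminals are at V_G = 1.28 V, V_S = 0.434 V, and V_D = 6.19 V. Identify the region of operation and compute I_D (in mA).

V_GS = V_G − V_S = 1.28 − 0.434 = 0.846 V; V_DS = V_D − V_S = 6.19 − 0.434 = 5.76 V.
V_GS = 0.846 V < V_th = 1.15 V, so the transistor is in cutoff.

Cutoff; I_D = 0 mA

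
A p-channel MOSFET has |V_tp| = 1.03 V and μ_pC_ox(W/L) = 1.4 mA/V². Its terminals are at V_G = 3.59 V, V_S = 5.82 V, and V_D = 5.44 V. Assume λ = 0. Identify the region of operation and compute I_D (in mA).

Triode; I_D = 0.537 mA

V_SG = V_S − V_G = 5.82 − 3.59 = 2.23 V; V_SD = V_S − V_D = 5.82 − 5.44 = 0.38 V.
V_ov = V_SG − |V_tp| = 2.23 − 1.03 = 1.2 V.
Since V_SD = 0.38 V < V_ov = 1.2 V, the device is in the triode region.
I_D = k_p [V_ov · V_SD − ½ V_SD²] = 1.4 × [1.2 × 0.38 − 0.5 × 0.38²] = 0.537 mA.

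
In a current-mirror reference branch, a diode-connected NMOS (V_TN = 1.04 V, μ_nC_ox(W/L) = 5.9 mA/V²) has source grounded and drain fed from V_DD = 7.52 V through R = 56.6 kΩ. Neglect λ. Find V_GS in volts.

V_GS = 1.23 V

With gate tied to drain, V_GS = V_DS ≥ V_GS − V_TN, so the device is in saturation.
KCL at the drain: ½ k_n (V_GS − V_TN)² = (V_DD − V_GS)/R.
Let x = V_GS − 1.04. Then 167 x² + x − 6.48 = 0, giving x = 0.194 V (positive root), so V_GS = 1.23 V.
I_D = (V_DD − V_GS)/R = (7.52 − 1.23) / 56.6 = 0.111 mA.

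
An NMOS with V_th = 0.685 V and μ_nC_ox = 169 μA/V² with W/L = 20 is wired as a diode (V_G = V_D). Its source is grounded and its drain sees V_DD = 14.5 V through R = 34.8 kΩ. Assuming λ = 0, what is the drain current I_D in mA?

With gate tied to drain, V_GS = V_DS ≥ V_GS − V_th, so the device is in saturation.
k_n = μ_nC_ox · (W/L) = 3.38 mA/V².
KCL at the drain: ½ k_n (V_GS − V_th)² = (V_DD − V_GS)/R.
Let x = V_GS − 0.685. Then 58.8 x² + x − 13.81 = 0, giving x = 0.476 V (positive root), so V_GS = 1.16 V.
I_D = (V_DD − V_GS)/R = (14.5 − 1.16) / 34.8 = 0.383 mA.

I_D = 0.383 mA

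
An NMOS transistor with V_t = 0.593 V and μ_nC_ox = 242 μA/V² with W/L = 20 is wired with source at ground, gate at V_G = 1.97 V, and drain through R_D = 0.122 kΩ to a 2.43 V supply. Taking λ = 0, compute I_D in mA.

I_D = 4.59 mA

V_GS = V_G = 1.97 V, so V_ov = 1.97 − 0.593 = 1.38 V.
k_n = μ_nC_ox · (W/L) = 4.84 mA/V².
Assume saturation: I_D = ½ k_n V_ov² = 0.5 × 4.84 × 1.38² = 4.59 mA, giving V_DS = V_DD − I_D R_D = 2.43 − 4.59 × 0.122 = 1.87 V.
V_DS = 1.87 V ≥ V_ov = 1.38 V, confirming saturation.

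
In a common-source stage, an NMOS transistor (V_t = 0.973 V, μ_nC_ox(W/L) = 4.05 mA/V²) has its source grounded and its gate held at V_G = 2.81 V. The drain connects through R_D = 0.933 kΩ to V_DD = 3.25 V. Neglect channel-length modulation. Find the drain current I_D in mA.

I_D = 2.99 mA

V_GS = V_G = 2.81 V, so V_ov = 2.81 − 0.973 = 1.84 V.
Assume saturation: I_D = ½ k_n V_ov² = 0.5 × 4.05 × 1.84² = 6.83 mA, giving V_DS = V_DD − I_D R_D = 3.25 − 6.83 × 0.933 = -3.13 V.
But -3.13 V < V_ov = 1.84 V, so the device is actually in triode.
In triode I_D = k_n[V_ov V_DS − ½ V_DS²] and I_D = (V_DD − V_DS)/R_D. Equating: 1.89 V_DS² − 7.941 V_DS + 3.25 = 0, giving V_DS = 0.459 V (the root below V_ov).
I_D = (3.25 − 0.459) / 0.933 = 2.99 mA.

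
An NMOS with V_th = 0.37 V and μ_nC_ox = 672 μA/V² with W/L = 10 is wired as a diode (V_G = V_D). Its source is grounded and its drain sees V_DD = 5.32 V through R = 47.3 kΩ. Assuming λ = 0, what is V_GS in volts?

With gate tied to drain, V_GS = V_DS ≥ V_GS − V_th, so the device is in saturation.
k_n = μ_nC_ox · (W/L) = 6.72 mA/V².
KCL at the drain: ½ k_n (V_GS − V_th)² = (V_DD − V_GS)/R.
Let x = V_GS − 0.37. Then 159 x² + x − 4.95 = 0, giving x = 0.173 V (positive root), so V_GS = 0.543 V.
I_D = (V_DD − V_GS)/R = (5.32 − 0.543) / 47.3 = 0.101 mA.

V_GS = 0.543 V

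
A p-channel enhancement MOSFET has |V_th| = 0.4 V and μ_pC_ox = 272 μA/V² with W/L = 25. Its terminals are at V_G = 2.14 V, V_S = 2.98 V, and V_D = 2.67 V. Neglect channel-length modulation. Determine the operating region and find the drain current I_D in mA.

Triode; I_D = 0.601 mA

V_SG = V_S − V_G = 2.98 − 2.14 = 0.84 V; V_SD = V_S − V_D = 2.98 − 2.67 = 0.31 V.
k_p = μ_pC_ox · (W/L) = 6.8 mA/V².
V_ov = V_SG − |V_th| = 0.84 − 0.4 = 0.44 V.
Since V_SD = 0.31 V < V_ov = 0.44 V, the device is in the triode region.
I_D = k_p [V_ov · V_SD − ½ V_SD²] = 6.8 × [0.44 × 0.31 − 0.5 × 0.31²] = 0.601 mA.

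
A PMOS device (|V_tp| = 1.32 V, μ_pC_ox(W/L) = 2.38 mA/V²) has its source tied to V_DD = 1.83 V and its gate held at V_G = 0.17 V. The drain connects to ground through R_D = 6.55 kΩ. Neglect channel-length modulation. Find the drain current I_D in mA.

I_D = 0.138 mA

V_SG = V_DD − V_G = 1.83 − 0.17 = 1.66 V, so V_ov = 1.66 − 1.32 = 0.34 V.
Assume saturation: I_D = ½ k_p V_ov² = 0.5 × 2.38 × 0.34² = 0.138 mA, giving V_SD = V_DD − I_D R_D = 1.83 − 0.138 × 6.55 = 0.929 V.
V_SD = 0.929 V ≥ V_ov = 0.34 V, confirming saturation.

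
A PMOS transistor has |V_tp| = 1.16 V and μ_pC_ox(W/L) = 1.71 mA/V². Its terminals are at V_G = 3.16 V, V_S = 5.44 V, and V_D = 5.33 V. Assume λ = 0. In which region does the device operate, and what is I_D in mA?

Triode; I_D = 0.200 mA

V_SG = V_S − V_G = 5.44 − 3.16 = 2.28 V; V_SD = V_S − V_D = 5.44 − 5.33 = 0.11 V.
V_ov = V_SG − |V_tp| = 2.28 − 1.16 = 1.12 V.
Since V_SD = 0.11 V < V_ov = 1.12 V, the device is in the triode region.
I_D = k_p [V_ov · V_SD − ½ V_SD²] = 1.71 × [1.12 × 0.11 − 0.5 × 0.11²] = 0.2 mA.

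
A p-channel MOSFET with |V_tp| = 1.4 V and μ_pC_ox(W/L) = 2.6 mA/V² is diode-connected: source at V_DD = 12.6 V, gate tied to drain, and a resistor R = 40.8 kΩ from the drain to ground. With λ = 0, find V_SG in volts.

V_SG = 1.85 V

With gate tied to drain, V_SG = V_SD ≥ V_SG − |V_tp|, so the device is in saturation.
KCL at the drain: ½ k_p (V_SG − |V_tp|)² = (V_DD − V_SG)/R.
Let x = V_SG − 1.4. Then 53 x² + x − 11.2 = 0, giving x = 0.45 V (positive root), so V_SG = 1.85 V.
I_D = (V_DD − V_SG)/R = (12.6 − 1.85) / 40.8 = 0.263 mA.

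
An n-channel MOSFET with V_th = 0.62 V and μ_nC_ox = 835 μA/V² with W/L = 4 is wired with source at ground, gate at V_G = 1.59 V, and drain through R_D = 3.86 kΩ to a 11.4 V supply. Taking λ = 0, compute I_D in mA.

V_GS = V_G = 1.59 V, so V_ov = 1.59 − 0.62 = 0.97 V.
k_n = μ_nC_ox · (W/L) = 3.34 mA/V².
Assume saturation: I_D = ½ k_n V_ov² = 0.5 × 3.34 × 0.97² = 1.57 mA, giving V_DS = V_DD − I_D R_D = 11.4 − 1.57 × 3.86 = 5.33 V.
V_DS = 5.33 V ≥ V_ov = 0.97 V, confirming saturation.

I_D = 1.57 mA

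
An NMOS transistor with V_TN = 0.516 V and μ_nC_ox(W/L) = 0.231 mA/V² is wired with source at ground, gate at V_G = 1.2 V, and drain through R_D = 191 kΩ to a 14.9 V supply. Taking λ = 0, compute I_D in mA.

I_D = 0.0540 mA

V_GS = V_G = 1.2 V, so V_ov = 1.2 − 0.516 = 0.684 V.
Assume saturation: I_D = ½ k_n V_ov² = 0.5 × 0.231 × 0.684² = 0.054 mA, giving V_DS = V_DD − I_D R_D = 14.9 − 0.054 × 191 = 4.58 V.
V_DS = 4.58 V ≥ V_ov = 0.684 V, confirming saturation.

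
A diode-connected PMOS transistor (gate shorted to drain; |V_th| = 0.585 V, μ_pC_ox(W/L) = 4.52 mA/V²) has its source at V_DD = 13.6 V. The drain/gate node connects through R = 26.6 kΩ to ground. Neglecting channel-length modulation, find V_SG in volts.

With gate tied to drain, V_SG = V_SD ≥ V_SG − |V_th|, so the device is in saturation.
KCL at the drain: ½ k_p (V_SG − |V_th|)² = (V_DD − V_SG)/R.
Let x = V_SG − 0.585. Then 60.1 x² + x − 13.02 = 0, giving x = 0.457 V (positive root), so V_SG = 1.04 V.
I_D = (V_DD − V_SG)/R = (13.6 − 1.04) / 26.6 = 0.472 mA.

V_SG = 1.04 V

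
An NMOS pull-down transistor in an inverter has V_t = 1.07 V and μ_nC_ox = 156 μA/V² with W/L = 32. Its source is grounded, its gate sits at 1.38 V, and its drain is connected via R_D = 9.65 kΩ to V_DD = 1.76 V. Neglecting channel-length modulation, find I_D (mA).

V_GS = V_G = 1.38 V, so V_ov = 1.38 − 1.07 = 0.31 V.
k_n = μ_nC_ox · (W/L) = 4.992 mA/V².
Assume saturation: I_D = ½ k_n V_ov² = 0.5 × 4.992 × 0.31² = 0.24 mA, giving V_DS = V_DD − I_D R_D = 1.76 − 0.24 × 9.65 = -0.555 V.
But -0.555 V < V_ov = 0.31 V, so the device is actually in triode.
In triode I_D = k_n[V_ov V_DS − ½ V_DS²] and I_D = (V_DD − V_DS)/R_D. Equating: 24.1 V_DS² − 15.93 V_DS + 1.76 = 0, giving V_DS = 0.14 V (the root below V_ov).
I_D = (1.76 − 0.14) / 9.65 = 0.168 mA.

I_D = 0.168 mA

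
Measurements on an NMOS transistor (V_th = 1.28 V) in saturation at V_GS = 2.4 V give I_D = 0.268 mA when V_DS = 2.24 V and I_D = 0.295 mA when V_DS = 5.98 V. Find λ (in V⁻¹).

λ = 0.0287 V⁻¹

With V_GS fixed, I_D ∝ (1 + λ V_DS) in saturation, so I_D2/I_D1 = (1 + λ V_DS2)/(1 + λ V_DS1).
0.295/0.268 = 1.101 = (1 + 5.98 λ)/(1 + 2.24 λ).
Solving: λ (I_D1 V_DS2 − I_D2 V_DS1) = I_D2 − I_D1, so λ = (0.295 − 0.268) / (0.268 × 5.98 − 0.295 × 2.24) = 0.027 / 0.942 = 0.0287 V⁻¹.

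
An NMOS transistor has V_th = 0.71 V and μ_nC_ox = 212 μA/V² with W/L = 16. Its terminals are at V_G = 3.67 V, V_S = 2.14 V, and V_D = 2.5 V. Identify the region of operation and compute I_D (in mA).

Triode; I_D = 0.782 mA

V_GS = V_G − V_S = 3.67 − 2.14 = 1.53 V; V_DS = V_D − V_S = 2.5 − 2.14 = 0.36 V.
k_n = μ_nC_ox · (W/L) = 3.392 mA/V².
V_ov = V_GS − V_th = 1.53 − 0.71 = 0.82 V.
Since V_DS = 0.36 V < V_ov = 0.82 V, the device is in the triode region.
I_D = k_n [V_ov · V_DS − ½ V_DS²] = 3.392 × [0.82 × 0.36 − 0.5 × 0.36²] = 0.782 mA.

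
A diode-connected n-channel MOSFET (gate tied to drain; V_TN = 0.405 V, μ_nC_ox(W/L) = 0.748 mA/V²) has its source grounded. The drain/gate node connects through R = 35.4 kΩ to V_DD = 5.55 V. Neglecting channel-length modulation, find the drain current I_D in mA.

With gate tied to drain, V_GS = V_DS ≥ V_GS − V_TN, so the device is in saturation.
KCL at the drain: ½ k_n (V_GS − V_TN)² = (V_DD − V_GS)/R.
Let x = V_GS − 0.405. Then 13.2 x² + x − 5.145 = 0, giving x = 0.587 V (positive root), so V_GS = 0.992 V.
I_D = (V_DD − V_GS)/R = (5.55 − 0.992) / 35.4 = 0.129 mA.

I_D = 0.129 mA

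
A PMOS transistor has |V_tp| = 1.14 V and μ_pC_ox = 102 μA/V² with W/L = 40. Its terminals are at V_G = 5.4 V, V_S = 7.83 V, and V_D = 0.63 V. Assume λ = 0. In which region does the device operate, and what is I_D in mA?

Saturation; I_D = 3.39 mA

V_SG = V_S − V_G = 7.83 − 5.4 = 2.43 V; V_SD = V_S − V_D = 7.83 − 0.63 = 7.2 V.
k_p = μ_pC_ox · (W/L) = 4.08 mA/V².
V_ov = V_SG − |V_tp| = 2.43 − 1.14 = 1.29 V.
Since V_SD = 7.2 V ≥ V_ov = 1.29 V, the device is in saturation.
I_D = ½ k_p V_ov² = 0.5 × 4.08 × 1.29² = 3.39 mA.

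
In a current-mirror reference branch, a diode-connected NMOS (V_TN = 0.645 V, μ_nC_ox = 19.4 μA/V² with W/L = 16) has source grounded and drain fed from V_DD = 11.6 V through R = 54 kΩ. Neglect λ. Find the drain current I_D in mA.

I_D = 0.183 mA

With gate tied to drain, V_GS = V_DS ≥ V_GS − V_TN, so the device is in saturation.
k_n = μ_nC_ox · (W/L) = 0.3104 mA/V².
KCL at the drain: ½ k_n (V_GS − V_TN)² = (V_DD − V_GS)/R.
Let x = V_GS − 0.645. Then 8.38 x² + x − 10.96 = 0, giving x = 1.09 V (positive root), so V_GS = 1.73 V.
I_D = (V_DD − V_GS)/R = (11.6 − 1.73) / 54 = 0.183 mA.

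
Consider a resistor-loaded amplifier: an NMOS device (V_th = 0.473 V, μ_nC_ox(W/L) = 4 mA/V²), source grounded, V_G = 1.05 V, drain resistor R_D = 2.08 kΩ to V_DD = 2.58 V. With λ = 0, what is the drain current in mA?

V_GS = V_G = 1.05 V, so V_ov = 1.05 − 0.473 = 0.577 V.
Assume saturation: I_D = ½ k_n V_ov² = 0.5 × 4 × 0.577² = 0.666 mA, giving V_DS = V_DD − I_D R_D = 2.58 − 0.666 × 2.08 = 1.2 V.
V_DS = 1.2 V ≥ V_ov = 0.577 V, confirming saturation.

I_D = 0.666 mA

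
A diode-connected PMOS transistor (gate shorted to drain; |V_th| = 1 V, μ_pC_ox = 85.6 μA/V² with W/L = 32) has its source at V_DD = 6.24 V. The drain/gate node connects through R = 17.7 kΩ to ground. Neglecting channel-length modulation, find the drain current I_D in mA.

I_D = 0.271 mA

With gate tied to drain, V_SG = V_SD ≥ V_SG − |V_th|, so the device is in saturation.
k_p = μ_pC_ox · (W/L) = 2.739 mA/V².
KCL at the drain: ½ k_p (V_SG − |V_th|)² = (V_DD − V_SG)/R.
Let x = V_SG − 1. Then 24.2 x² + x − 5.24 = 0, giving x = 0.445 V (positive root), so V_SG = 1.44 V.
I_D = (V_DD − V_SG)/R = (6.24 − 1.44) / 17.7 = 0.271 mA.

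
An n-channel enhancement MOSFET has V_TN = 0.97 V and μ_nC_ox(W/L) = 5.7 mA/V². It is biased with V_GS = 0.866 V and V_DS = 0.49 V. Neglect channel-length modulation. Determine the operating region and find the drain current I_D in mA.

V_GS = 0.866 V < V_TN = 0.97 V, so the transistor is in cutoff.

Cutoff; I_D = 0 mA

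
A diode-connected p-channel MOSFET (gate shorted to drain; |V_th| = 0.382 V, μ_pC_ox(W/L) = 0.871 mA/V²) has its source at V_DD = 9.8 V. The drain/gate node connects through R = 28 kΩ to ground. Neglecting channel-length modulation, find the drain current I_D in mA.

With gate tied to drain, V_SG = V_SD ≥ V_SG − |V_th|, so the device is in saturation.
KCL at the drain: ½ k_p (V_SG − |V_th|)² = (V_DD − V_SG)/R.
Let x = V_SG − 0.382. Then 12.2 x² + x − 9.418 = 0, giving x = 0.839 V (positive root), so V_SG = 1.22 V.
I_D = (V_DD − V_SG)/R = (9.8 − 1.22) / 28 = 0.306 mA.

I_D = 0.306 mA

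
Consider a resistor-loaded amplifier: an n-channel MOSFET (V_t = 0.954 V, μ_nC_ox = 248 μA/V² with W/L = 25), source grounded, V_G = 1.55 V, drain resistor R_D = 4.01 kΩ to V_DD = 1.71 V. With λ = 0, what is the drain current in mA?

V_GS = V_G = 1.55 V, so V_ov = 1.55 − 0.954 = 0.596 V.
k_n = μ_nC_ox · (W/L) = 6.2 mA/V².
Assume saturation: I_D = ½ k_n V_ov² = 0.5 × 6.2 × 0.596² = 1.1 mA, giving V_DS = V_DD − I_D R_D = 1.71 − 1.1 × 4.01 = -2.71 V.
But -2.71 V < V_ov = 0.596 V, so the device is actually in triode.
In triode I_D = k_n[V_ov V_DS − ½ V_DS²] and I_D = (V_DD − V_DS)/R_D. Equating: 12.4 V_DS² − 15.82 V_DS + 1.71 = 0, giving V_DS = 0.119 V (the root below V_ov).
I_D = (1.71 − 0.119) / 4.01 = 0.397 mA.

I_D = 0.397 mA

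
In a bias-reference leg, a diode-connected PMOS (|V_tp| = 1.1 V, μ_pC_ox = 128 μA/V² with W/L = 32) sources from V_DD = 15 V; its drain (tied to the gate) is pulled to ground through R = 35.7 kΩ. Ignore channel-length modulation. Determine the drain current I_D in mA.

With gate tied to drain, V_SG = V_SD ≥ V_SG − |V_tp|, so the device is in saturation.
k_p = μ_pC_ox · (W/L) = 4.096 mA/V².
KCL at the drain: ½ k_p (V_SG − |V_tp|)² = (V_DD − V_SG)/R.
Let x = V_SG − 1.1. Then 73.1 x² + x − 13.9 = 0, giving x = 0.429 V (positive root), so V_SG = 1.53 V.
I_D = (V_DD − V_SG)/R = (15 − 1.53) / 35.7 = 0.377 mA.

I_D = 0.377 mA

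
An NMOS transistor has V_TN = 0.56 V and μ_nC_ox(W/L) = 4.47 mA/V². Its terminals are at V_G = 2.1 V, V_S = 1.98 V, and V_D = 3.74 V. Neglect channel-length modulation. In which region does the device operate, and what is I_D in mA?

Cutoff; I_D = 0 mA

V_GS = V_G − V_S = 2.1 − 1.98 = 0.12 V; V_DS = V_D − V_S = 3.74 − 1.98 = 1.76 V.
V_GS = 0.12 V < V_TN = 0.56 V, so the transistor is in cutoff.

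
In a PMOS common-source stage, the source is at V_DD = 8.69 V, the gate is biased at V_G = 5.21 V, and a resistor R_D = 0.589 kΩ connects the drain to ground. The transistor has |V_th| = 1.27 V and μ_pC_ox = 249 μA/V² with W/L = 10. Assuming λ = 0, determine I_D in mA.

V_SG = V_DD − V_G = 8.69 − 5.21 = 3.48 V, so V_ov = 3.48 − 1.27 = 2.21 V.
k_p = μ_pC_ox · (W/L) = 2.49 mA/V².
Assume saturation: I_D = ½ k_p V_ov² = 0.5 × 2.49 × 2.21² = 6.08 mA, giving V_SD = V_DD − I_D R_D = 8.69 − 6.08 × 0.589 = 5.11 V.
V_SD = 5.11 V ≥ V_ov = 2.21 V, confirming saturation.

I_D = 6.08 mA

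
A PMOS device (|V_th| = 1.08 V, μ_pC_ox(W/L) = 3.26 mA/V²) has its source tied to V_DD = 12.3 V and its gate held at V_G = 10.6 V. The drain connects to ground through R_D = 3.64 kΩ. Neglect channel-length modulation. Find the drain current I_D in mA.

V_SG = V_DD − V_G = 12.3 − 10.6 = 1.7 V, so V_ov = 1.7 − 1.08 = 0.62 V.
Assume saturation: I_D = ½ k_p V_ov² = 0.5 × 3.26 × 0.62² = 0.627 mA, giving V_SD = V_DD − I_D R_D = 12.3 − 0.627 × 3.64 = 10 V.
V_SD = 10 V ≥ V_ov = 0.62 V, confirming saturation.

I_D = 0.627 mA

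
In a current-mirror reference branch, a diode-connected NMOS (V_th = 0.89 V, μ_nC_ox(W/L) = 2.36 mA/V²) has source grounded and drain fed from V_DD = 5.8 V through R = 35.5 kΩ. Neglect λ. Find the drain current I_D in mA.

With gate tied to drain, V_GS = V_DS ≥ V_GS − V_th, so the device is in saturation.
KCL at the drain: ½ k_n (V_GS − V_th)² = (V_DD − V_GS)/R.
Let x = V_GS − 0.89. Then 41.9 x² + x − 4.91 = 0, giving x = 0.331 V (positive root), so V_GS = 1.22 V.
I_D = (V_DD − V_GS)/R = (5.8 − 1.22) / 35.5 = 0.129 mA.

I_D = 0.129 mA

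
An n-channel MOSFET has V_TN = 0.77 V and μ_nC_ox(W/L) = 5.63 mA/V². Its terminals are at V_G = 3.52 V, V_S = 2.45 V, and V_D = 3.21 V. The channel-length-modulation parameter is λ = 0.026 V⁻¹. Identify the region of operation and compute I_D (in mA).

Saturation; I_D = 0.258 mA

V_GS = V_G − V_S = 3.52 − 2.45 = 1.07 V; V_DS = V_D − V_S = 3.21 − 2.45 = 0.76 V.
V_ov = V_GS − V_TN = 1.07 − 0.77 = 0.3 V.
Since V_DS = 0.76 V ≥ V_ov = 0.3 V, the device is in saturation.
I_D = ½ k_n V_ov² (1 + λ V_DS) = 0.5 × 5.63 × 0.3² × (1 + 0.026 × 0.76) = 0.258 mA.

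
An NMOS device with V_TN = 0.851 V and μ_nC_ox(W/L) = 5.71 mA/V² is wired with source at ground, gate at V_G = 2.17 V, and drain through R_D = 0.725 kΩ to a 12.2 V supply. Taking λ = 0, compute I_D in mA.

I_D = 4.97 mA

V_GS = V_G = 2.17 V, so V_ov = 2.17 − 0.851 = 1.32 V.
Assume saturation: I_D = ½ k_n V_ov² = 0.5 × 5.71 × 1.32² = 4.97 mA, giving V_DS = V_DD − I_D R_D = 12.2 − 4.97 × 0.725 = 8.6 V.
V_DS = 8.6 V ≥ V_ov = 1.32 V, confirming saturation.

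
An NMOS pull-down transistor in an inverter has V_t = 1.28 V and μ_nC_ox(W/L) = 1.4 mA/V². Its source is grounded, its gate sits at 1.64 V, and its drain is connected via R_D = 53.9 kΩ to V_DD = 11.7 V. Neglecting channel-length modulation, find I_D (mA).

V_GS = V_G = 1.64 V, so V_ov = 1.64 − 1.28 = 0.36 V.
Assume saturation: I_D = ½ k_n V_ov² = 0.5 × 1.4 × 0.36² = 0.0907 mA, giving V_DS = V_DD − I_D R_D = 11.7 − 0.0907 × 53.9 = 6.81 V.
V_DS = 6.81 V ≥ V_ov = 0.36 V, confirming saturation.

I_D = 0.0907 mA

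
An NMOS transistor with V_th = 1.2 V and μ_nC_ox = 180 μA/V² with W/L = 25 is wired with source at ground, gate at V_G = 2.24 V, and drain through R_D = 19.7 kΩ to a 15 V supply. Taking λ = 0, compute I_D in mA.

V_GS = V_G = 2.24 V, so V_ov = 2.24 − 1.2 = 1.04 V.
k_n = μ_nC_ox · (W/L) = 4.5 mA/V².
Assume saturation: I_D = ½ k_n V_ov² = 0.5 × 4.5 × 1.04² = 2.43 mA, giving V_DS = V_DD − I_D R_D = 15 − 2.43 × 19.7 = -32.9 V.
But -32.9 V < V_ov = 1.04 V, so the device is actually in triode.
In triode I_D = k_n[V_ov V_DS − ½ V_DS²] and I_D = (V_DD − V_DS)/R_D. Equating: 44.3 V_DS² − 93.2 V_DS + 15 = 0, giving V_DS = 0.176 V (the root below V_ov).
I_D = (15 − 0.176) / 19.7 = 0.753 mA.

I_D = 0.753 mA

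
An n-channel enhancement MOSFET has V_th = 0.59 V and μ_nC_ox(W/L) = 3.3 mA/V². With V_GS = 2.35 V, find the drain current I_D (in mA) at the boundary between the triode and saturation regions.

I_D = 5.11 mA

At the boundary V_DS = V_ov = V_GS − V_th = 2.35 − 0.59 = 1.76 V.
I_D = ½ k_n V_ov² = 0.5 × 3.3 × 1.76² = 5.11 mA.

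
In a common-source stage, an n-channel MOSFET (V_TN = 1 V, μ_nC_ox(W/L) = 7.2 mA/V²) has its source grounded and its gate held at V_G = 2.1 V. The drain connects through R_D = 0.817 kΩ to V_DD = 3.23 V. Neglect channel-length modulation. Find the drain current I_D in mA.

I_D = 3.28 mA

V_GS = V_G = 2.1 V, so V_ov = 2.1 − 1 = 1.1 V.
Assume saturation: I_D = ½ k_n V_ov² = 0.5 × 7.2 × 1.1² = 4.36 mA, giving V_DS = V_DD − I_D R_D = 3.23 − 4.36 × 0.817 = -0.329 V.
But -0.329 V < V_ov = 1.1 V, so the device is actually in triode.
In triode I_D = k_n[V_ov V_DS − ½ V_DS²] and I_D = (V_DD − V_DS)/R_D. Equating: 2.94 V_DS² − 7.471 V_DS + 3.23 = 0, giving V_DS = 0.553 V (the root below V_ov).
I_D = (3.23 − 0.553) / 0.817 = 3.28 mA.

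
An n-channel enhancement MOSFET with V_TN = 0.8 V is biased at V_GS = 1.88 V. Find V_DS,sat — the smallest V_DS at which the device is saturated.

The boundary between triode and saturation is V_DS = V_GS − V_TN = V_ov.
V_ov = 1.88 − 0.8 = 1.08 V.

V_DS,sat = 1.08 V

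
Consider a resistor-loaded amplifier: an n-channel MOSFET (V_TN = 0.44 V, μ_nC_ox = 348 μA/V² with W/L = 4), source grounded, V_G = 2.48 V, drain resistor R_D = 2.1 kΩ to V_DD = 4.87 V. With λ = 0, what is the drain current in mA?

I_D = 1.91 mA

V_GS = V_G = 2.48 V, so V_ov = 2.48 − 0.44 = 2.04 V.
k_n = μ_nC_ox · (W/L) = 1.392 mA/V².
Assume saturation: I_D = ½ k_n V_ov² = 0.5 × 1.392 × 2.04² = 2.9 mA, giving V_DS = V_DD − I_D R_D = 4.87 − 2.9 × 2.1 = -1.21 V.
But -1.21 V < V_ov = 2.04 V, so the device is actually in triode.
In triode I_D = k_n[V_ov V_DS − ½ V_DS²] and I_D = (V_DD − V_DS)/R_D. Equating: 1.46 V_DS² − 6.963 V_DS + 4.87 = 0, giving V_DS = 0.852 V (the root below V_ov).
I_D = (4.87 − 0.852) / 2.1 = 1.91 mA.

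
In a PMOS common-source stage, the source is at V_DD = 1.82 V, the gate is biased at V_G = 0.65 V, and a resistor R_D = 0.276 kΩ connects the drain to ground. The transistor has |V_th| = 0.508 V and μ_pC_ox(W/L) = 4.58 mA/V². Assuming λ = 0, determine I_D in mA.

V_SG = V_DD − V_G = 1.82 − 0.65 = 1.17 V, so V_ov = 1.17 − 0.508 = 0.662 V.
Assume saturation: I_D = ½ k_p V_ov² = 0.5 × 4.58 × 0.662² = 1 mA, giving V_SD = V_DD − I_D R_D = 1.82 − 1 × 0.276 = 1.54 V.
V_SD = 1.54 V ≥ V_ov = 0.662 V, confirming saturation.

I_D = 1.00 mA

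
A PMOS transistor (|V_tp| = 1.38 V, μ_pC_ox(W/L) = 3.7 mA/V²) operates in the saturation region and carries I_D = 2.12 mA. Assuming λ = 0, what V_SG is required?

In saturation I_D = ½ k_p (V_SG − |V_tp|)², so V_SG − |V_tp| = √(2 I_D / k_p) = √(2 × 2.12 / 3.7) = 1.07 V.
V_SG = 1.38 + 1.07 = 2.45 V.

V_SG = 2.45 V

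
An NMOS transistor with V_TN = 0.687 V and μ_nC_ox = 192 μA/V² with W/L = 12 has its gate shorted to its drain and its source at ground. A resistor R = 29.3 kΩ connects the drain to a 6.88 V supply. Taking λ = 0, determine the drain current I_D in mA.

With gate tied to drain, V_GS = V_DS ≥ V_GS − V_TN, so the device is in saturation.
k_n = μ_nC_ox · (W/L) = 2.304 mA/V².
KCL at the drain: ½ k_n (V_GS − V_TN)² = (V_DD − V_GS)/R.
Let x = V_GS − 0.687. Then 33.8 x² + x − 6.193 = 0, giving x = 0.414 V (positive root), so V_GS = 1.1 V.
I_D = (V_DD − V_GS)/R = (6.88 − 1.1) / 29.3 = 0.197 mA.

I_D = 0.197 mA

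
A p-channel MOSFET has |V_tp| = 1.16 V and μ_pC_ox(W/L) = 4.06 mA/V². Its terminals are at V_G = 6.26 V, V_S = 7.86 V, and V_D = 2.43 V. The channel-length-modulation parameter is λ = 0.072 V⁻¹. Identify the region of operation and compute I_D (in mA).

V_SG = V_S − V_G = 7.86 − 6.26 = 1.6 V; V_SD = V_S − V_D = 7.86 − 2.43 = 5.43 V.
V_ov = V_SG − |V_tp| = 1.6 − 1.16 = 0.44 V.
Since V_SD = 5.43 V ≥ V_ov = 0.44 V, the device is in saturation.
I_D = ½ k_p V_ov² (1 + λ V_SD) = 0.5 × 4.06 × 0.44² × (1 + 0.072 × 5.43) = 0.547 mA.

Saturation; I_D = 0.547 mA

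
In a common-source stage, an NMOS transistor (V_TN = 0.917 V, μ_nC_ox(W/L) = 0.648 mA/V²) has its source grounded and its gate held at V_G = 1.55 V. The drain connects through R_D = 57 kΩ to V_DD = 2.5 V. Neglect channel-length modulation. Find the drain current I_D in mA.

I_D = 0.0419 mA

V_GS = V_G = 1.55 V, so V_ov = 1.55 − 0.917 = 0.633 V.
Assume saturation: I_D = ½ k_n V_ov² = 0.5 × 0.648 × 0.633² = 0.13 mA, giving V_DS = V_DD − I_D R_D = 2.5 − 0.13 × 57 = -4.9 V.
But -4.9 V < V_ov = 0.633 V, so the device is actually in triode.
In triode I_D = k_n[V_ov V_DS − ½ V_DS²] and I_D = (V_DD − V_DS)/R_D. Equating: 18.5 V_DS² − 24.38 V_DS + 2.5 = 0, giving V_DS = 0.112 V (the root below V_ov).
I_D = (2.5 − 0.112) / 57 = 0.0419 mA.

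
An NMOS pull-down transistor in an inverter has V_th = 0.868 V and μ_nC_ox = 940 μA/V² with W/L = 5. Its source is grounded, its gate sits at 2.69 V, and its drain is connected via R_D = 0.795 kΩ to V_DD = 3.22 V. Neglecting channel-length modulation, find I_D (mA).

I_D = 3.47 mA

V_GS = V_G = 2.69 V, so V_ov = 2.69 − 0.868 = 1.82 V.
k_n = μ_nC_ox · (W/L) = 4.7 mA/V².
Assume saturation: I_D = ½ k_n V_ov² = 0.5 × 4.7 × 1.82² = 7.8 mA, giving V_DS = V_DD − I_D R_D = 3.22 − 7.8 × 0.795 = -2.98 V.
But -2.98 V < V_ov = 1.82 V, so the device is actually in triode.
In triode I_D = k_n[V_ov V_DS − ½ V_DS²] and I_D = (V_DD − V_DS)/R_D. Equating: 1.87 V_DS² − 7.808 V_DS + 3.22 = 0, giving V_DS = 0.464 V (the root below V_ov).
I_D = (3.22 − 0.464) / 0.795 = 3.47 mA.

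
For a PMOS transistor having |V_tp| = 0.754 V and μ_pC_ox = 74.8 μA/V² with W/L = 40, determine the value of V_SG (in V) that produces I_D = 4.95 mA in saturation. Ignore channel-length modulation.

k_p = μ_pC_ox · (W/L) = 2.992 mA/V².
In saturation I_D = ½ k_p (V_SG − |V_tp|)², so V_SG − |V_tp| = √(2 I_D / k_p) = √(2 × 4.95 / 2.992) = 1.82 V.
V_SG = 0.754 + 1.82 = 2.57 V.

V_SG = 2.57 V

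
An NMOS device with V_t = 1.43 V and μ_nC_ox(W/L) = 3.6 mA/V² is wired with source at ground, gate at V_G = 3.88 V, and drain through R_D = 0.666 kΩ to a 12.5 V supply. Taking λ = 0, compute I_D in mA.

V_GS = V_G = 3.88 V, so V_ov = 3.88 − 1.43 = 2.45 V.
Assume saturation: I_D = ½ k_n V_ov² = 0.5 × 3.6 × 2.45² = 10.8 mA, giving V_DS = V_DD − I_D R_D = 12.5 − 10.8 × 0.666 = 5.3 V.
V_DS = 5.3 V ≥ V_ov = 2.45 V, confirming saturation.

I_D = 10.8 mA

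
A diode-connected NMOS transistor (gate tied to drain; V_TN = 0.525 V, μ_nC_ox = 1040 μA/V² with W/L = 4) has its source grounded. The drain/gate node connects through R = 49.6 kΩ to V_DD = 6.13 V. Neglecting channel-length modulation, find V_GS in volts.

V_GS = 0.753 V

With gate tied to drain, V_GS = V_DS ≥ V_GS − V_TN, so the device is in saturation.
k_n = μ_nC_ox · (W/L) = 4.16 mA/V².
KCL at the drain: ½ k_n (V_GS − V_TN)² = (V_DD − V_GS)/R.
Let x = V_GS − 0.525. Then 103 x² + x − 5.605 = 0, giving x = 0.228 V (positive root), so V_GS = 0.753 V.
I_D = (V_DD − V_GS)/R = (6.13 − 0.753) / 49.6 = 0.108 mA.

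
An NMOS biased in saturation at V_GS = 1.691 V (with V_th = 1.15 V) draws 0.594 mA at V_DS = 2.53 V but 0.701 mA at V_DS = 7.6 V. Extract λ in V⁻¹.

λ = 0.0390 V⁻¹

With V_GS fixed, I_D ∝ (1 + λ V_DS) in saturation, so I_D2/I_D1 = (1 + λ V_DS2)/(1 + λ V_DS1).
0.701/0.594 = 1.18 = (1 + 7.6 λ)/(1 + 2.53 λ).
Solving: λ (I_D1 V_DS2 − I_D2 V_DS1) = I_D2 − I_D1, so λ = (0.701 − 0.594) / (0.594 × 7.6 − 0.701 × 2.53) = 0.107 / 2.74 = 0.039 V⁻¹.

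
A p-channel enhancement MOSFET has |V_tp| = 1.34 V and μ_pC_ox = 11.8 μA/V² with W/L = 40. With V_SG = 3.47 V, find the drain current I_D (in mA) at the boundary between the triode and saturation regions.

I_D = 1.07 mA

At the boundary V_SD = V_ov = V_SG − |V_tp| = 3.47 − 1.34 = 2.13 V.
k_p = μ_pC_ox · (W/L) = 0.472 mA/V².
I_D = ½ k_p V_ov² = 0.5 × 0.472 × 2.13² = 1.07 mA.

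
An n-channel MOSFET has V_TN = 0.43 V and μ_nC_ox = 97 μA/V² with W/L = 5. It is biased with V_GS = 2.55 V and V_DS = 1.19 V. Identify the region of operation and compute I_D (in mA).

Triode; I_D = 0.880 mA

k_n = μ_nC_ox · (W/L) = 0.485 mA/V².
V_ov = V_GS − V_TN = 2.55 − 0.43 = 2.12 V.
Since V_DS = 1.19 V < V_ov = 2.12 V, the device is in the triode region.
I_D = k_n [V_ov · V_DS − ½ V_DS²] = 0.485 × [2.12 × 1.19 − 0.5 × 1.19²] = 0.88 mA.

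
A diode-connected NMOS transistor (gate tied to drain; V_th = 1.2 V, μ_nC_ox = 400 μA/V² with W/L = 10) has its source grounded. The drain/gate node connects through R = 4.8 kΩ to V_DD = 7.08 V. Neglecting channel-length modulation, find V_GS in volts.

With gate tied to drain, V_GS = V_DS ≥ V_GS − V_th, so the device is in saturation.
k_n = μ_nC_ox · (W/L) = 4 mA/V².
KCL at the drain: ½ k_n (V_GS − V_th)² = (V_DD − V_GS)/R.
Let x = V_GS − 1.2. Then 9.6 x² + x − 5.88 = 0, giving x = 0.732 V (positive root), so V_GS = 1.93 V.
I_D = (V_DD − V_GS)/R = (7.08 − 1.93) / 4.8 = 1.07 mA.

V_GS = 1.93 V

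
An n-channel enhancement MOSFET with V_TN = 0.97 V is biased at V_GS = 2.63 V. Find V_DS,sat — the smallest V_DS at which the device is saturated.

The boundary between triode and saturation is V_DS = V_GS − V_TN = V_ov.
V_ov = 2.63 − 0.97 = 1.66 V.

V_DS,sat = 1.66 V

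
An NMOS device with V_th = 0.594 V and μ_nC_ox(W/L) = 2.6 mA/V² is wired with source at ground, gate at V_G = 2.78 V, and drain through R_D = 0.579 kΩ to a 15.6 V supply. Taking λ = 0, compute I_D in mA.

I_D = 6.21 mA

V_GS = V_G = 2.78 V, so V_ov = 2.78 − 0.594 = 2.19 V.
Assume saturation: I_D = ½ k_n V_ov² = 0.5 × 2.6 × 2.19² = 6.21 mA, giving V_DS = V_DD − I_D R_D = 15.6 − 6.21 × 0.579 = 12 V.
V_DS = 12 V ≥ V_ov = 2.19 V, confirming saturation.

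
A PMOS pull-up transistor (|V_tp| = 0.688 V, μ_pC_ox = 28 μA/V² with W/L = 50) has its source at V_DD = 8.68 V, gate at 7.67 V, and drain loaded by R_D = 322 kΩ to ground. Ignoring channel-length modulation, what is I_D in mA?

V_SG = V_DD − V_G = 8.68 − 7.67 = 1.01 V, so V_ov = 1.01 − 0.688 = 0.322 V.
k_p = μ_pC_ox · (W/L) = 1.4 mA/V².
Assume saturation: I_D = ½ k_p V_ov² = 0.5 × 1.4 × 0.322² = 0.0726 mA, giving V_SD = V_DD − I_D R_D = 8.68 − 0.0726 × 322 = -14.7 V.
But -14.7 V < V_ov = 0.322 V, so the device is actually in triode.
In triode I_D = k_p[V_ov V_SD − ½ V_SD²] and I_D = (V_DD − V_SD)/R_D. Equating: 225 V_SD² − 146.2 V_SD + 8.68 = 0, giving V_SD = 0.0661 V (the root below V_ov).
I_D = (8.68 − 0.0661) / 322 = 0.0268 mA.

I_D = 0.0268 mA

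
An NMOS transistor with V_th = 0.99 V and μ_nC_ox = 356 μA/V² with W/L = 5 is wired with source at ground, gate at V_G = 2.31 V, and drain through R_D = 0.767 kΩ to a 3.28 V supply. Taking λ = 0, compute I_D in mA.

I_D = 1.55 mA

V_GS = V_G = 2.31 V, so V_ov = 2.31 − 0.99 = 1.32 V.
k_n = μ_nC_ox · (W/L) = 1.78 mA/V².
Assume saturation: I_D = ½ k_n V_ov² = 0.5 × 1.78 × 1.32² = 1.55 mA, giving V_DS = V_DD − I_D R_D = 3.28 − 1.55 × 0.767 = 2.09 V.
V_DS = 2.09 V ≥ V_ov = 1.32 V, confirming saturation.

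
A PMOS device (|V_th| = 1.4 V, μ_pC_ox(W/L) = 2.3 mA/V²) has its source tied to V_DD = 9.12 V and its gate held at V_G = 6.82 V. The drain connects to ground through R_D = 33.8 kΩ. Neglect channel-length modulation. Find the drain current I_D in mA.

I_D = 0.266 mA

V_SG = V_DD − V_G = 9.12 − 6.82 = 2.3 V, so V_ov = 2.3 − 1.4 = 0.9 V.
Assume saturation: I_D = ½ k_p V_ov² = 0.5 × 2.3 × 0.9² = 0.931 mA, giving V_SD = V_DD − I_D R_D = 9.12 − 0.931 × 33.8 = -22.4 V.
But -22.4 V < V_ov = 0.9 V, so the device is actually in triode.
In triode I_D = k_p[V_ov V_SD − ½ V_SD²] and I_D = (V_DD − V_SD)/R_D. Equating: 38.9 V_SD² − 70.97 V_SD + 9.12 = 0, giving V_SD = 0.139 V (the root below V_ov).
I_D = (9.12 − 0.139) / 33.8 = 0.266 mA.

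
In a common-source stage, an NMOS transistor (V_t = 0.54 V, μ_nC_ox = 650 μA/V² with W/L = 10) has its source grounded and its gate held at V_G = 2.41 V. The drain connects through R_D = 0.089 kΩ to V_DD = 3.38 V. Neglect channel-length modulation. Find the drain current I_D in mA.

V_GS = V_G = 2.41 V, so V_ov = 2.41 − 0.54 = 1.87 V.
k_n = μ_nC_ox · (W/L) = 6.5 mA/V².
Assume saturation: I_D = ½ k_n V_ov² = 0.5 × 6.5 × 1.87² = 11.4 mA, giving V_DS = V_DD − I_D R_D = 3.38 − 11.4 × 0.089 = 2.37 V.
V_DS = 2.37 V ≥ V_ov = 1.87 V, confirming saturation.

I_D = 11.4 mA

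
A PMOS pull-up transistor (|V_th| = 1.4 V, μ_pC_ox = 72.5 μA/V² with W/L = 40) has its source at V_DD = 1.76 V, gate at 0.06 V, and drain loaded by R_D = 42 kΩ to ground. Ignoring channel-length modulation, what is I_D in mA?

I_D = 0.0407 mA

V_SG = V_DD − V_G = 1.76 − 0.06 = 1.7 V, so V_ov = 1.7 − 1.4 = 0.3 V.
k_p = μ_pC_ox · (W/L) = 2.9 mA/V².
Assume saturation: I_D = ½ k_p V_ov² = 0.5 × 2.9 × 0.3² = 0.131 mA, giving V_SD = V_DD − I_D R_D = 1.76 − 0.131 × 42 = -3.72 V.
But -3.72 V < V_ov = 0.3 V, so the device is actually in triode.
In triode I_D = k_p[V_ov V_SD − ½ V_SD²] and I_D = (V_DD − V_SD)/R_D. Equating: 60.9 V_SD² − 37.54 V_SD + 1.76 = 0, giving V_SD = 0.0511 V (the root below V_ov).
I_D = (1.76 − 0.0511) / 42 = 0.0407 mA.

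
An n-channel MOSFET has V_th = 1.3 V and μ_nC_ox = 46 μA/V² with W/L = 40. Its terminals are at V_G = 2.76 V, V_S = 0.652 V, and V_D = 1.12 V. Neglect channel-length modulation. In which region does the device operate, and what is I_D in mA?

Triode; I_D = 0.494 mA

V_GS = V_G − V_S = 2.76 − 0.652 = 2.11 V; V_DS = V_D − V_S = 1.12 − 0.652 = 0.468 V.
k_n = μ_nC_ox · (W/L) = 1.84 mA/V².
V_ov = V_GS − V_th = 2.11 − 1.3 = 0.808 V.
Since V_DS = 0.468 V < V_ov = 0.808 V, the device is in the triode region.
I_D = k_n [V_ov · V_DS − ½ V_DS²] = 1.84 × [0.808 × 0.468 − 0.5 × 0.468²] = 0.494 mA.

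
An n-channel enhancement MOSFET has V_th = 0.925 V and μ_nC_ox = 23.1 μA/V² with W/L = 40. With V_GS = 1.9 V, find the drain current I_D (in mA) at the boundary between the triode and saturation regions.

I_D = 0.439 mA

At the boundary V_DS = V_ov = V_GS − V_th = 1.9 − 0.925 = 0.975 V.
k_n = μ_nC_ox · (W/L) = 0.924 mA/V².
I_D = ½ k_n V_ov² = 0.5 × 0.924 × 0.975² = 0.439 mA.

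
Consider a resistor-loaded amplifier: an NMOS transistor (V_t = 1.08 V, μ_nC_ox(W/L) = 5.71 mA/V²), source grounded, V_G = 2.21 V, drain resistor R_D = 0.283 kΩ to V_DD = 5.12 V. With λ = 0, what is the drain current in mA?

V_GS = V_G = 2.21 V, so V_ov = 2.21 − 1.08 = 1.13 V.
Assume saturation: I_D = ½ k_n V_ov² = 0.5 × 5.71 × 1.13² = 3.65 mA, giving V_DS = V_DD − I_D R_D = 5.12 − 3.65 × 0.283 = 4.09 V.
V_DS = 4.09 V ≥ V_ov = 1.13 V, confirming saturation.

I_D = 3.65 mA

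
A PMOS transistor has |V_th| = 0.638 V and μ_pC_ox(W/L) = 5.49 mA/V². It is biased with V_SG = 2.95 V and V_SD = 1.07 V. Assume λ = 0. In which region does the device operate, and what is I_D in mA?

Triode; I_D = 10.4 mA

V_ov = V_SG − |V_th| = 2.95 − 0.638 = 2.31 V.
Since V_SD = 1.07 V < V_ov = 2.31 V, the device is in the triode region.
I_D = k_p [V_ov · V_SD − ½ V_SD²] = 5.49 × [2.31 × 1.07 − 0.5 × 1.07²] = 10.4 mA.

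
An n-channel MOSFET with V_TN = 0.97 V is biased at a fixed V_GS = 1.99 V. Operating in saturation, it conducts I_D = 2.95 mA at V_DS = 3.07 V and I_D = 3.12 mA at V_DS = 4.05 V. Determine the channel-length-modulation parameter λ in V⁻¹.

With V_GS fixed, I_D ∝ (1 + λ V_DS) in saturation, so I_D2/I_D1 = (1 + λ V_DS2)/(1 + λ V_DS1).
3.12/2.95 = 1.058 = (1 + 4.05 λ)/(1 + 3.07 λ).
Solving: λ (I_D1 V_DS2 − I_D2 V_DS1) = I_D2 − I_D1, so λ = (3.12 − 2.95) / (2.95 × 4.05 − 3.12 × 3.07) = 0.17 / 2.37 = 0.0718 V⁻¹.

λ = 0.0718 V⁻¹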